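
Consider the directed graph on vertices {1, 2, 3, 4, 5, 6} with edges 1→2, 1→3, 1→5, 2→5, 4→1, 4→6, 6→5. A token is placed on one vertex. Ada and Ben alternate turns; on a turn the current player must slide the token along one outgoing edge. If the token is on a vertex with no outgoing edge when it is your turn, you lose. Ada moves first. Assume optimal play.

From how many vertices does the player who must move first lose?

3

Use the standard recursion: the mover loses at a terminal position; elsewhere, the mover wins exactly when some move hands the opponent an L position.
Every edge goes from a vertex to one that appears earlier in the order 5, 3, 2, 1, 6, 4, so processing vertices in that order labels each vertex after all of its successors.
5: no outgoing edge → L
3: no outgoing edge → L
2: W (go to 5, an L position)
1: W (go to 3, an L position)
6: W (go to 5, an L position)
4: L (options 6(W), 1(W) are all W)
The L vertices are 3, 4, 5; that is 3 in all.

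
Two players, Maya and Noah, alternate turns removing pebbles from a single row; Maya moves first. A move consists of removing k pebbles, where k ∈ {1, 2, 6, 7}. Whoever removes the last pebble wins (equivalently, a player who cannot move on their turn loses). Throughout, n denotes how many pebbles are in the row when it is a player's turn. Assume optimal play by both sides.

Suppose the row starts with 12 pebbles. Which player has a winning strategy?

Positions with no move are L. A position that does have a move is losing for the player to move precisely when every available move leads to a winning position for the opponent. Fill in the labels:
n=0: no move → L
n=1: →0(L), so W
n=2: →0(L), so W
n=3: →2(W), 1(W) — all W, so L
n=4: →3(L), so W
n=5: →3(L), so W
n=6: →0(L), so W
n=7: →0(L), so W
n=8: →7(W), 6(W), 2(W), 1(W) — all W, so L
n=9: →8(L), so W
n=10: →8(L), so W
n=11: →10(W), 9(W), 5(W), 4(W) — all W, so L
n=12: →11(L), so W
The starting position 12 is W: Maya should remove 1, leaving 11, handing over an L position.

Maya wins.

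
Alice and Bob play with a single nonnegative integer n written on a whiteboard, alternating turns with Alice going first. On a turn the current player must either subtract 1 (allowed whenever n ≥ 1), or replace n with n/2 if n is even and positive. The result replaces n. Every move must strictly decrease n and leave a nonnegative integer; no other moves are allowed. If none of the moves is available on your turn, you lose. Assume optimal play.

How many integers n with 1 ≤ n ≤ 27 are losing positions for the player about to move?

13

Use the standard recursion: the mover loses at a terminal position; elsewhere, the mover wins exactly when some move hands the opponent an L position.
n=0: no move → L
n=1: reaches L-position 0 → W
n=2: only reaches 1(W), which is W → L
n=3: reaches L-position 2 → W
n=4: reaches L-position 2 → W
n=5: only reaches 4(W), which is W → L
n=6: reaches L-position 5 → W
n=7: only reaches 6(W), which is W → L
n=8: reaches L-position 7 → W
n=9: only reaches 8(W), which is W → L
n=10: reaches L-position 5 → W
n=11: only reaches 10(W), which is W → L
n=12: reaches L-position 11 → W
n=13: only reaches 12(W), which is W → L
n=14: reaches L-position 7 → W
n=15: only reaches 14(W), which is W → L
n=16: reaches L-position 15 → W
n=17: only reaches 16(W), which is W → L
n=18: reaches L-position 9 → W
n=19: only reaches 18(W), which is W → L
n=20: reaches L-position 19 → W
n=21: only reaches 20(W), which is W → L
n=22: reaches L-position 11 → W
n=23: only reaches 22(W), which is W → L
n=24: reaches L-position 23 → W
n=25: only reaches 24(W), which is W → L
n=26: reaches L-position 13 → W
n=27: only reaches 26(W), which is W → L
L entries with 1 ≤ n ≤ 27 (n=0 is outside the asked range and is not counted): n = 2, 5, 7, 9, 11, 13, 15, 17, 19, 21, 23, 25, 27; that makes 13.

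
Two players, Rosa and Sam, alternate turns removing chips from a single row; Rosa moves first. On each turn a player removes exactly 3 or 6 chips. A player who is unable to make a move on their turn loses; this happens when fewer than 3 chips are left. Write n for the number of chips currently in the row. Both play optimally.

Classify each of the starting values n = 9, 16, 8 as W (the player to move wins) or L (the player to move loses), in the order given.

9: L, 16: W, 8: W

Classify positions by backward induction: terminal positions (no move available) are L. From any other position, the mover wins iff some move reaches an L.
n=0: no move → L
n=1: no move → L
n=2: no move → L
n=3: reaches L-position 0 → W
n=4: reaches L-position 1 → W
n=5: reaches L-position 2 → W
n=6: reaches L-position 0 → W
n=7: reaches L-position 1 → W
n=8: reaches L-position 2 → W
n=9: only reaches 6(W), 3(W), all W → L
n=10: only reaches 7(W), 4(W), all W → L
n=11: only reaches 8(W), 5(W), all W → L
n=12: reaches L-position 9 → W
n=13: reaches L-position 10 → W
n=14: reaches L-position 11 → W
n=15: reaches L-position 9 → W
n=16: reaches L-position 10 → W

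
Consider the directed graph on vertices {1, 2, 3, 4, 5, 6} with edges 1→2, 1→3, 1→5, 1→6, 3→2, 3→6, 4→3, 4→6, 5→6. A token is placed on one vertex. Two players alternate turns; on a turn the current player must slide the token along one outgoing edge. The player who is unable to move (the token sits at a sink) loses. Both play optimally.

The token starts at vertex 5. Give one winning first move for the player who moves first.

Label each position W (a win for the player to move) or L (a loss). A position with no legal move is L; any other position is W exactly when some move reaches an L, and L when every move reaches a W.
Every edge goes from a vertex to one that appears earlier in the order 2, 6, 5, 3, 4, 1, so processing vertices in that order labels each vertex after all of its successors.
2: no outgoing edge → L
6: no outgoing edge → L
5: W (go to 6, an L position)
3: W (go to 6, an L position)
4: W (go to 6, an L position)
1: W (go to 6, an L position)
From 5, the L positions reachable in one move are: 6.

Move to 6.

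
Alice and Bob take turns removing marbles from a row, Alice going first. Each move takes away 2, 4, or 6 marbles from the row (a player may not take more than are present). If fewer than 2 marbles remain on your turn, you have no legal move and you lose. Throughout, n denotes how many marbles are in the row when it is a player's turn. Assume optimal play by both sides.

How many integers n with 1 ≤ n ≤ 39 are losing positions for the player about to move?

Classify positions by backward induction: terminal positions (no move available) are L. From any other position, the mover wins iff some move reaches an L.
n=0: no move → L
n=1: no move → L
n=2: reaches L-position 0 → W
n=3: reaches L-position 1 → W
n=4: reaches L-position 0 → W
n=5: reaches L-position 1 → W
n=6: reaches L-position 0 → W
n=7: reaches L-position 1 → W
n=8: only reaches 6(W), 4(W), 2(W), all W → L
n=9: only reaches 7(W), 5(W), 3(W), all W → L
n=10: reaches L-position 8 → W
n=11: reaches L-position 9 → W
n=12: reaches L-position 8 → W
n=13: reaches L-position 9 → W
n=14: reaches L-position 8 → W
n=15: reaches L-position 9 → W
n=16: only reaches 14(W), 12(W), 10(W), all W → L
n=17: only reaches 15(W), 13(W), 11(W), all W → L
n=18: reaches L-position 16 → W
n=19: reaches L-position 17 → W
n=20: reaches L-position 16 → W
n=21: reaches L-position 17 → W
n=22: reaches L-position 16 → W
n=23: reaches L-position 17 → W
n=24: only reaches 22(W), 20(W), 18(W), all W → L
n=25: only reaches 23(W), 21(W), 19(W), all W → L
n=26: reaches L-position 24 → W
n=27: reaches L-position 25 → W
n=28: reaches L-position 24 → W
n=29: reaches L-position 25 → W
n=30: reaches L-position 24 → W
n=31: reaches L-position 25 → W
n=32: only reaches 30(W), 28(W), 26(W), all W → L
n=33: only reaches 31(W), 29(W), 27(W), all W → L
n=34: reaches L-position 32 → W
n=35: reaches L-position 33 → W
n=36: reaches L-position 32 → W
n=37: reaches L-position 33 → W
n=38: reaches L-position 32 → W
n=39: reaches L-position 33 → W
L entries with 1 ≤ n ≤ 39 (n=0 is outside the asked range and is not counted): n = 1, 8, 9, 16, 17, 24, 25, 32, 33; that makes 9.

9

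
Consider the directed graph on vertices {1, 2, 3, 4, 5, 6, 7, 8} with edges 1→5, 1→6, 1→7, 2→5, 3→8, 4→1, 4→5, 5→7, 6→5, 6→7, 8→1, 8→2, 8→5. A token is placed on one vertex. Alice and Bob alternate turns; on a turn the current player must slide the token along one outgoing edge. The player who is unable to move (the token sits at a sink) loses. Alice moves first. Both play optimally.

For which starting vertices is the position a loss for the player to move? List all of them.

Compute win/loss labels from the base case upward. A position with no move is L. Any other position is W if it can reach an L in one move, else L.
Every edge goes from a vertex to one that appears earlier in the order 7, 5, 6, 1, 4, 2, 8, 3, so processing vertices in that order labels each vertex after all of its successors.
7: no outgoing edge → L
5: →7(L), so W
6: →7(L), so W
1: →7(L), so W
4: →1(W), 5(W) — all W, so L
2: →5(W) only, which is W, so L
8: →2(L), so W
3: →8(W) only, which is W, so L
Reading off the rows marked L gives the requested list; there are 4 such vertices.

2, 3, 4, 7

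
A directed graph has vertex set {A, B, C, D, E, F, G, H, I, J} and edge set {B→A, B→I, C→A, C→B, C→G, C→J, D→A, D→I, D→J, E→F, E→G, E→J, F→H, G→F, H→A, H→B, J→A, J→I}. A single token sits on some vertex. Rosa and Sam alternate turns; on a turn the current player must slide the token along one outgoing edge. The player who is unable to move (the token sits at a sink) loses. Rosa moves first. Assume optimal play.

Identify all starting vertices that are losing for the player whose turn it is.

A, F, I

Work bottom-up. With no move the player to move loses. Otherwise the position is W if at least one move leads to an L position for the opponent, and L if every move leads to a W.
Every edge goes from a vertex to one that appears earlier in the order I, A, J, B, H, F, G, C, E, D, so processing vertices in that order labels each vertex after all of its successors.
I: no outgoing edge → L
A: no outgoing edge → L
J: can move to A, which is L ⇒ W
B: can move to A, which is L ⇒ W
H: can move to A, which is L ⇒ W
F: the only move is to H(W), a W ⇒ L
G: can move to F, which is L ⇒ W
C: can move to A, which is L ⇒ W
E: can move to F, which is L ⇒ W
D: can move to A, which is L ⇒ W
The losing starting vertices are exactly the entries labelled L in this table (3 of them).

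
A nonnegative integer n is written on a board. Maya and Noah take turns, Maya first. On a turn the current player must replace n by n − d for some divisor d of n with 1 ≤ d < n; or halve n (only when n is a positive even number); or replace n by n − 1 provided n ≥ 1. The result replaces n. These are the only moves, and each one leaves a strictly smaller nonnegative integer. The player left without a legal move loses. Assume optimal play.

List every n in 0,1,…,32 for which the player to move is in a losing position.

Classify positions by backward induction: terminal positions (no move available) are L. From any other position, the mover wins iff some move reaches an L.
n=0: no move → L
n=1: →0(L), so W
n=2: →1(W) only, which is W, so L
n=3: →2(L), so W
n=4: →2(L), so W
n=5: →4(W) only, which is W, so L
n=6: →5(L), so W
n=7: →6(W) only, which is W, so L
n=8: →7(L), so W
n=9: →6(W), 8(W) — all W, so L
n=10: →5(L), so W
n=11: →10(W) only, which is W, so L
n=12: →9(L), so W
n=13: →12(W) only, which is W, so L
n=14: →7(L), so W
n=15: →10(W), 12(W), 14(W) — all W, so L
n=16: →15(L), so W
n=17: →16(W) only, which is W, so L
n=18: →9(L), so W
n=19: →18(W) only, which is W, so L
n=20: →15(L), so W
n=21: →14(W), 18(W), 20(W) — all W, so L
n=22: →11(L), so W
n=23: →22(W) only, which is W, so L
n=24: →21(L), so W
n=25: →20(W), 24(W) — all W, so L
n=26: →13(L), so W
n=27: →18(W), 24(W), 26(W) — all W, so L
n=28: →21(L), so W
n=29: →28(W) only, which is W, so L
n=30: →15(L), so W
n=31: →30(W) only, which is W, so L
n=32: →31(L), so W
Reading off the rows marked L gives the requested list; there are 16 such values of n.

0, 2, 5, 7, 9, 11, 13, 15, 17, 19, 21, 23, 25, 27, 29, 31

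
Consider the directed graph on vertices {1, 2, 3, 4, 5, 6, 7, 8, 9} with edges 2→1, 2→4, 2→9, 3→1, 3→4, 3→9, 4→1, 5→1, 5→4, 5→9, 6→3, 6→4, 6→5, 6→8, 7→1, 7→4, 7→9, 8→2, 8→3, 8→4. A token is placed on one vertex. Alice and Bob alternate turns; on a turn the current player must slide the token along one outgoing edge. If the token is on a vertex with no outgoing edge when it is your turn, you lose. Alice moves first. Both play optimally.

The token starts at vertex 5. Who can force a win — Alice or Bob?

Compute win/loss labels from the base case upward. A position with no move is L. Any other position is W if it can reach an L in one move, else L.
Every edge goes from a vertex to one that appears earlier in the order 1, 9, 4, 2, 3, 8, 5, 7, 6, so processing vertices in that order labels each vertex after all of its successors.
1: no outgoing edge → L
9: no outgoing edge → L
4: W (go to 1, an L position)
2: W (go to 9, an L position)
3: W (go to 9, an L position)
8: L (options 3(W), 2(W), 4(W) are all W)
5: W (go to 9, an L position)
7: W (go to 9, an L position)
6: W (go to 8, an L position)
The starting position 5 is W: Alice should move to 9, handing over an L position.

Alice wins.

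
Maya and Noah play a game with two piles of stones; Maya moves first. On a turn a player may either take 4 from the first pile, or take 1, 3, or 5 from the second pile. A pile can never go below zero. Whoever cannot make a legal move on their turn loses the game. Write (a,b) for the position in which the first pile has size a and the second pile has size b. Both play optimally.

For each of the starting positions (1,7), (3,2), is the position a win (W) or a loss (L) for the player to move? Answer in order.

(1,7): W, (3,2): L

Positions with no move are L. A position that does have a move is losing for the player to move precisely when every available move leads to a winning position for the opponent. Fill in the labels:
No move ever increases a pile, so every position that can arise here has a ≤ 3 and b ≤ 7; it is enough to label the cells with 0 ≤ a ≤ 3 and 0 ≤ b ≤ 7.
Every move lowers a or b (never raises either), so fill the grid row by row in increasing a, and left to right within a row: each cell's successors are then already labelled.
      b=0  b=1  b=2  b=3  b=4  b=5  b=6  b=7
a=0:    L    W    L    W    L    W    L    W
a=1:    L    W    L    W    L    W    L    W
a=2:    L    W    L    W    L    W    L    W
a=3:    L    W    L    W    L    W    L    W
Cells with no legal move (terminal, hence L): (0,0), (1,0), (2,0), (3,0).
The remaining L cells, each justified by listing all of its moves:
(0,2): L (sole option (0,1)(W) is W)
(0,4): L (options (0,3)(W), (0,1)(W) are all W)
(0,6): L (options (0,5)(W), (0,3)(W), (0,1)(W) are all W)
(1,2): L (sole option (1,1)(W) is W)
(1,4): L (options (1,3)(W), (1,1)(W) are all W)
(1,6): L (options (1,5)(W), (1,3)(W), (1,1)(W) are all W)
(2,2): L (sole option (2,1)(W) is W)
(2,4): L (options (2,3)(W), (2,1)(W) are all W)
(2,6): L (options (2,5)(W), (2,3)(W), (2,1)(W) are all W)
(3,2): L (sole option (3,1)(W) is W)
(3,4): L (options (3,3)(W), (3,1)(W) are all W)
(3,6): L (options (3,5)(W), (3,3)(W), (3,1)(W) are all W)
Every other cell has at least one move into one of the L cells above, so it is W.
(1,7): the move to (1,6) reaches an L cell, so W
(3,2): one of the L cells justified above, so L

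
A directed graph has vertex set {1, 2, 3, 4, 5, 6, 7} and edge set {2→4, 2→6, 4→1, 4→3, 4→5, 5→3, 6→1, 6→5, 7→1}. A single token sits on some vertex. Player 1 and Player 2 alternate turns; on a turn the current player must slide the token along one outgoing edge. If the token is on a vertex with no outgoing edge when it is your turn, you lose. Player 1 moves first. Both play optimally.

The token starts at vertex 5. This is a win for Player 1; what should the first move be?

Move to 3.

Compute win/loss labels from the base case upward. A position with no move is L. Any other position is W if it can reach an L in one move, else L.
Every edge goes from a vertex to one that appears earlier in the order 3, 1, 5, 6, 4, 7, 2, so processing vertices in that order labels each vertex after all of its successors.
3: no outgoing edge → L
1: no outgoing edge → L
5: W (go to 3, an L position)
6: W (go to 1, an L position)
4: W (go to 1, an L position)
7: W (go to 1, an L position)
2: L (options 4(W), 6(W) are all W)
From 5, the L positions reachable in one move are: 3.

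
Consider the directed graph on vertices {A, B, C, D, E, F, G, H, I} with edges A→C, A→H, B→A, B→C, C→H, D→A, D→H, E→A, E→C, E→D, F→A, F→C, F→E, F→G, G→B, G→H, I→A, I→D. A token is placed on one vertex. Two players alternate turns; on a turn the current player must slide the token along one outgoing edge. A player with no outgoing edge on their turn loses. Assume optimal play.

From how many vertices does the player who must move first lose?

Use the standard recursion: the mover loses at a terminal position; elsewhere, the mover wins exactly when some move hands the opponent an L position.
Every edge goes from a vertex to one that appears earlier in the order H, C, A, D, B, G, I, E, F, so processing vertices in that order labels each vertex after all of its successors.
H: no outgoing edge → L
C: →H(L), so W
A: →H(L), so W
D: →H(L), so W
B: →A(W), C(W) — all W, so L
G: →B(L), so W
I: →D(W), A(W) — all W, so L
E: →D(W), A(W), C(W) — all W, so L
F: →E(L), so W
The L vertices are B, E, H, I; that is 4 in all.

4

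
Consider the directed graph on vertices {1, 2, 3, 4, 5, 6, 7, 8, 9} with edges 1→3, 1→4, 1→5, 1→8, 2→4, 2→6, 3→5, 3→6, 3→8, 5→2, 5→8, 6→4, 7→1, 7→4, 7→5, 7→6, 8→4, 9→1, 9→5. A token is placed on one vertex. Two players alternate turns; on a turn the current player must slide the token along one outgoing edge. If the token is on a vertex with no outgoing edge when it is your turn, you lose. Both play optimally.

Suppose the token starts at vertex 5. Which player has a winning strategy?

Label each position W (a win for the player to move) or L (a loss). A position with no legal move is L; any other position is W exactly when some move reaches an L, and L when every move reaches a W.
Every edge goes from a vertex to one that appears earlier in the order 4, 6, 2, 8, 5, 3, 1, 7, 9, so processing vertices in that order labels each vertex after all of its successors.
4: no outgoing edge → L
6: →4(L), so W
2: →4(L), so W
8: →4(L), so W
5: →8(W), 2(W) — all W, so L
3: →5(L), so W
1: →5(L), so W
7: →5(L), so W
9: →5(L), so W
Every move from 5 reaches a W position, so the mover loses.

The second player wins.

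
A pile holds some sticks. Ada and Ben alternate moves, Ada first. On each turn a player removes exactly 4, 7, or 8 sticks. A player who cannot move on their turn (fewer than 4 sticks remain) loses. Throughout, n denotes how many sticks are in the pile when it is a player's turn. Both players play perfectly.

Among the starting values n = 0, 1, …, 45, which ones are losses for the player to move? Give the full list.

0, 1, 2, 3, 12, 13, 14, 15, 24, 25, 26, 27, 36, 37, 38, 39

Classify positions by backward induction: terminal positions (no move available) are L. From any other position, the mover wins iff some move reaches an L.
n=0: no move → L
n=1: no move → L
n=2: no move → L
n=3: no move → L
n=4: can move to 0, which is L ⇒ W
n=5: can move to 1, which is L ⇒ W
n=6: can move to 2, which is L ⇒ W
n=7: can move to 3, which is L ⇒ W
n=8: can move to 1, which is L ⇒ W
n=9: can move to 2, which is L ⇒ W
n=10: can move to 3, which is L ⇒ W
n=11: can move to 3, which is L ⇒ W
n=12: moves to 8(W), 5(W), 4(W); every one is W ⇒ L
n=13: moves to 9(W), 6(W), 5(W); every one is W ⇒ L
n=14: moves to 10(W), 7(W), 6(W); every one is W ⇒ L
n=15: moves to 11(W), 8(W), 7(W); every one is W ⇒ L
n=16: can move to 12, which is L ⇒ W
n=17: can move to 13, which is L ⇒ W
n=18: can move to 14, which is L ⇒ W
n=19: can move to 15, which is L ⇒ W
n=20: can move to 13, which is L ⇒ W
n=21: can move to 14, which is L ⇒ W
n=22: can move to 15, which is L ⇒ W
n=23: can move to 15, which is L ⇒ W
n=24: moves to 20(W), 17(W), 16(W); every one is W ⇒ L
n=25: moves to 21(W), 18(W), 17(W); every one is W ⇒ L
n=26: moves to 22(W), 19(W), 18(W); every one is W ⇒ L
n=27: moves to 23(W), 20(W), 19(W); every one is W ⇒ L
n=28: can move to 24, which is L ⇒ W
n=29: can move to 25, which is L ⇒ W
n=30: can move to 26, which is L ⇒ W
n=31: can move to 27, which is L ⇒ W
n=32: can move to 25, which is L ⇒ W
n=33: can move to 26, which is L ⇒ W
n=34: can move to 27, which is L ⇒ W
n=35: can move to 27, which is L ⇒ W
n=36: moves to 32(W), 29(W), 28(W); every one is W ⇒ L
n=37: moves to 33(W), 30(W), 29(W); every one is W ⇒ L
n=38: moves to 34(W), 31(W), 30(W); every one is W ⇒ L
n=39: moves to 35(W), 32(W), 31(W); every one is W ⇒ L
n=40: can move to 36, which is L ⇒ W
n=41: can move to 37, which is L ⇒ W
n=42: can move to 38, which is L ⇒ W
n=43: can move to 39, which is L ⇒ W
n=44: can move to 37, which is L ⇒ W
n=45: can move to 38, which is L ⇒ W
Reading off the rows marked L gives the requested list; there are 16 such values of n.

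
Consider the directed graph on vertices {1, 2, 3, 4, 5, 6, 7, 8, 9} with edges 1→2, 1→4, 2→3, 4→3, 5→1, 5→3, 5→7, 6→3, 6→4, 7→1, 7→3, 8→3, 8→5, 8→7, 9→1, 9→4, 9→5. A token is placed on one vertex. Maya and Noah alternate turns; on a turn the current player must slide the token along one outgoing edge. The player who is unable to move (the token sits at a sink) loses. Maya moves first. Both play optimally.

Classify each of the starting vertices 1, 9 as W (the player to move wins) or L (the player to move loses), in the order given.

Classify positions by backward induction: terminal positions (no move available) are L. From any other position, the mover wins iff some move reaches an L.
Every edge goes from a vertex to one that appears earlier in the order 3, 4, 2, 1, 6, 7, 5, 8, 9, so processing vertices in that order labels each vertex after all of its successors.
3: no outgoing edge → L
4: →3(L), so W
2: →3(L), so W
1: →2(W), 4(W) — all W, so L
6: →3(L), so W
7: →1(L), so W
5: →1(L), so W
8: →3(L), so W
9: →1(L), so W

1: L, 9: W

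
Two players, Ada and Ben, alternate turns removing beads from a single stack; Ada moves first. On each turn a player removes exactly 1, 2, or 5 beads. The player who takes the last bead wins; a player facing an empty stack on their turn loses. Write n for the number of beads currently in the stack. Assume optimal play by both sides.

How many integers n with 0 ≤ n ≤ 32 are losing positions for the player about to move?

11

Positions with no move are L. A position that does have a move is losing for the player to move precisely when every available move leads to a winning position for the opponent. Fill in the labels:
n=0: no move → L
n=1: →0(L), so W
n=2: →0(L), so W
n=3: →2(W), 1(W) — all W, so L
n=4: →3(L), so W
n=5: →3(L), so W
n=6: →5(W), 4(W), 1(W) — all W, so L
n=7: →6(L), so W
n=8: →6(L), so W
n=9: →8(W), 7(W), 4(W) — all W, so L
n=10: →9(L), so W
n=11: →9(L), so W
n=12: →11(W), 10(W), 7(W) — all W, so L
n=13: →12(L), so W
n=14: →12(L), so W
n=15: →14(W), 13(W), 10(W) — all W, so L
n=16: →15(L), so W
n=17: →15(L), so W
n=18: →17(W), 16(W), 13(W) — all W, so L
n=19: →18(L), so W
n=20: →18(L), so W
n=21: →20(W), 19(W), 16(W) — all W, so L
n=22: →21(L), so W
n=23: →21(L), so W
n=24: →23(W), 22(W), 19(W) — all W, so L
n=25: →24(L), so W
n=26: →24(L), so W
n=27: →26(W), 25(W), 22(W) — all W, so L
n=28: →27(L), so W
n=29: →27(L), so W
n=30: →29(W), 28(W), 25(W) — all W, so L
n=31: →30(L), so W
n=32: →30(L), so W
L entries with 0 ≤ n ≤ 32: n = 0, 3, 6, 9, 12, 15, 18, 21, 24, 27, 30; that makes 11.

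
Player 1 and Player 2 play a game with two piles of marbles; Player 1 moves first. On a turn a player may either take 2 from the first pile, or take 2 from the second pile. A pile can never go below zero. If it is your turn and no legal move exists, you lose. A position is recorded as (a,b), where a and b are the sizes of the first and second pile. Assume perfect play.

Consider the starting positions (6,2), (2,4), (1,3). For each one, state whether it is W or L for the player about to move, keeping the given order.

Work bottom-up. With no move the player to move loses. Otherwise the position is W if at least one move leads to an L position for the opponent, and L if every move leads to a W.
No move ever increases a pile, so every position that can arise here has a ≤ 6 and b ≤ 4; it is enough to label the cells with 0 ≤ a ≤ 6 and 0 ≤ b ≤ 4.
Every move lowers a or b (never raises either), so fill the grid row by row in increasing a, and left to right within a row: each cell's successors are then already labelled.
      b=0  b=1  b=2  b=3  b=4
a=0:    L    L    W    W    L
a=1:    L    L    W    W    L
a=2:    W    W    L    L    W
a=3:    W    W    L    L    W
a=4:    L    L    W    W    L
a=5:    L    L    W    W    L
a=6:    W    W    L    L    W
Cells with no legal move (terminal, hence L): (0,0), (0,1), (1,0), (1,1).
The remaining L cells, each justified by listing all of its moves:
(0,4): L (sole option (0,2)(W) is W)
(1,4): L (sole option (1,2)(W) is W)
(2,2): L (options (0,2)(W), (2,0)(W) are all W)
(2,3): L (options (0,3)(W), (2,1)(W) are all W)
(3,2): L (options (1,2)(W), (3,0)(W) are all W)
(3,3): L (options (1,3)(W), (3,1)(W) are all W)
(4,0): L (sole option (2,0)(W) is W)
(4,1): L (sole option (2,1)(W) is W)
(4,4): L (options (2,4)(W), (4,2)(W) are all W)
(5,0): L (sole option (3,0)(W) is W)
(5,1): L (sole option (3,1)(W) is W)
(5,4): L (options (3,4)(W), (5,2)(W) are all W)
(6,2): L (options (4,2)(W), (6,0)(W) are all W)
(6,3): L (options (4,3)(W), (6,1)(W) are all W)
Every other cell has at least one move into one of the L cells above, so it is W.
(6,2): one of the L cells justified above, so L
(2,4): the move to (0,4) reaches an L cell, so W
(1,3): the move to (1,1) reaches an L cell, so W

(6,2): L, (2,4): W, (1,3): W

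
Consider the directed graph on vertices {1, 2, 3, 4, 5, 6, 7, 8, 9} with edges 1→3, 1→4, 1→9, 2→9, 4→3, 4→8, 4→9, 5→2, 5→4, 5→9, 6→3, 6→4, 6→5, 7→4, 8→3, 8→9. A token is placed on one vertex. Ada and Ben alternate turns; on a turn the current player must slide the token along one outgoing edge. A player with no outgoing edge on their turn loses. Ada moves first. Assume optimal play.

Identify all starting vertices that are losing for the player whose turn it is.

3, 7, 9

Classify positions by backward induction: terminal positions (no move available) are L. From any other position, the mover wins iff some move reaches an L.
Every edge goes from a vertex to one that appears earlier in the order 9, 3, 8, 4, 2, 5, 1, 7, 6, so processing vertices in that order labels each vertex after all of its successors.
9: no outgoing edge → L
3: no outgoing edge → L
8: can move to 3, which is L ⇒ W
4: can move to 3, which is L ⇒ W
2: can move to 9, which is L ⇒ W
5: can move to 9, which is L ⇒ W
1: can move to 3, which is L ⇒ W
7: the only move is to 4(W), a W ⇒ L
6: can move to 3, which is L ⇒ W
The losing starting vertices are exactly the entries labelled L in this table (3 of them).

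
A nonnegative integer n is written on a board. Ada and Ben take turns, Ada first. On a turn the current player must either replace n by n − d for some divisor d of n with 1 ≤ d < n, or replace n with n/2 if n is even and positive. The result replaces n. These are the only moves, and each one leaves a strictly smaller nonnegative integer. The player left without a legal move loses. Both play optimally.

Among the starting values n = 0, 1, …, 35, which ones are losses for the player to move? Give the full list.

Classify positions by backward induction: terminal positions (no move available) are L. From any other position, the mover wins iff some move reaches an L.
n=0: no move → L
n=1: no move → L
n=2: can move to 1, which is L ⇒ W
n=3: the only move is to 2(W), a W ⇒ L
n=4: can move to 3, which is L ⇒ W
n=5: the only move is to 4(W), a W ⇒ L
n=6: can move to 3, which is L ⇒ W
n=7: the only move is to 6(W), a W ⇒ L
n=8: can move to 7, which is L ⇒ W
n=9: moves to 6(W), 8(W); every one is W ⇒ L
n=10: can move to 5, which is L ⇒ W
n=11: the only move is to 10(W), a W ⇒ L
n=12: can move to 9, which is L ⇒ W
n=13: the only move is to 12(W), a W ⇒ L
n=14: can move to 7, which is L ⇒ W
n=15: moves to 10(W), 12(W), 14(W); every one is W ⇒ L
n=16: can move to 15, which is L ⇒ W
n=17: the only move is to 16(W), a W ⇒ L
n=18: can move to 9, which is L ⇒ W
n=19: the only move is to 18(W), a W ⇒ L
n=20: can move to 15, which is L ⇒ W
n=21: moves to 14(W), 18(W), 20(W); every one is W ⇒ L
n=22: can move to 11, which is L ⇒ W
n=23: the only move is to 22(W), a W ⇒ L
n=24: can move to 21, which is L ⇒ W
n=25: moves to 20(W), 24(W); every one is W ⇒ L
n=26: can move to 13, which is L ⇒ W
n=27: moves to 18(W), 24(W), 26(W); every one is W ⇒ L
n=28: can move to 21, which is L ⇒ W
n=29: the only move is to 28(W), a W ⇒ L
n=30: can move to 15, which is L ⇒ W
n=31: the only move is to 30(W), a W ⇒ L
n=32: can move to 31, which is L ⇒ W
n=33: moves to 22(W), 30(W), 32(W); every one is W ⇒ L
n=34: can move to 17, which is L ⇒ W
n=35: moves to 28(W), 30(W), 34(W); every one is W ⇒ L
The losing starting values of n are exactly the entries labelled L in this table (19 of them).

0, 1, 3, 5, 7, 9, 11, 13, 15, 17, 19, 21, 23, 25, 27, 29, 31, 33, 35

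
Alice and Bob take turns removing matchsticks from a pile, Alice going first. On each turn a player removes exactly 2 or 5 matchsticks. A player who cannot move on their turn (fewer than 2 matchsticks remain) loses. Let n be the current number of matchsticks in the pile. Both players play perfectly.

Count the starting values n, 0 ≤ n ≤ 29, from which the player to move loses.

14

Label each position W (a win for the player to move) or L (a loss). A position with no legal move is L; any other position is W exactly when some move reaches an L, and L when every move reaches a W.
n=0: no move → L
n=1: no move → L
n=2: can move to 0, which is L ⇒ W
n=3: can move to 1, which is L ⇒ W
n=4: the only move is to 2(W), a W ⇒ L
n=5: can move to 0, which is L ⇒ W
n=6: can move to 4, which is L ⇒ W
n=7: moves to 5(W), 2(W); every one is W ⇒ L
n=8: moves to 6(W), 3(W); every one is W ⇒ L
n=9: can move to 7, which is L ⇒ W
n=10: can move to 8, which is L ⇒ W
n=11: moves to 9(W), 6(W); every one is W ⇒ L
n=12: can move to 7, which is L ⇒ W
n=13: can move to 11, which is L ⇒ W
n=14: moves to 12(W), 9(W); every one is W ⇒ L
n=15: moves to 13(W), 10(W); every one is W ⇒ L
n=16: can move to 14, which is L ⇒ W
n=17: can move to 15, which is L ⇒ W
n=18: moves to 16(W), 13(W); every one is W ⇒ L
n=19: can move to 14, which is L ⇒ W
n=20: can move to 18, which is L ⇒ W
n=21: moves to 19(W), 16(W); every one is W ⇒ L
n=22: moves to 20(W), 17(W); every one is W ⇒ L
n=23: can move to 21, which is L ⇒ W
n=24: can move to 22, which is L ⇒ W
n=25: moves to 23(W), 20(W); every one is W ⇒ L
n=26: can move to 21, which is L ⇒ W
n=27: can move to 25, which is L ⇒ W
n=28: moves to 26(W), 23(W); every one is W ⇒ L
n=29: moves to 27(W), 24(W); every one is W ⇒ L
L entries with 0 ≤ n ≤ 29: n = 0, 1, 4, 7, 8, 11, 14, 15, 18, 21, 22, 25, 28, 29; that makes 14.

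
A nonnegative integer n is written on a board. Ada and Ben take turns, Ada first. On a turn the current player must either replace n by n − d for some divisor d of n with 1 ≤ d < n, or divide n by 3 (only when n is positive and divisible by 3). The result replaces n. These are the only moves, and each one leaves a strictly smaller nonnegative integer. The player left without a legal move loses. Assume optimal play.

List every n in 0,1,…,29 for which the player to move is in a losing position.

Positions with no move are L. A position that does have a move is losing for the player to move precisely when every available move leads to a winning position for the opponent. Fill in the labels:
n=0: no move → L
n=1: no move → L
n=2: →1(L), so W
n=3: →1(L), so W
n=4: →2(W), 3(W) — all W, so L
n=5: →4(L), so W
n=6: →4(L), so W
n=7: →6(W) only, which is W, so L
n=8: →4(L), so W
n=9: →3(W), 6(W), 8(W) — all W, so L
n=10: →9(L), so W
n=11: →10(W) only, which is W, so L
n=12: →4(L), so W
n=13: →12(W) only, which is W, so L
n=14: →7(L), so W
n=15: →5(W), 10(W), 12(W), 14(W) — all W, so L
n=16: →15(L), so W
n=17: →16(W) only, which is W, so L
n=18: →9(L), so W
n=19: →18(W) only, which is W, so L
n=20: →15(L), so W
n=21: →7(L), so W
n=22: →11(L), so W
n=23: →22(W) only, which is W, so L
n=24: →23(L), so W
n=25: →20(W), 24(W) — all W, so L
n=26: →13(L), so W
n=27: →9(L), so W
n=28: →14(W), 21(W), 24(W), 26(W), 27(W) — all W, so L
n=29: →28(L), so W
The losing starting values of n are exactly the entries labelled L in this table (13 of them).

0, 1, 4, 7, 9, 11, 13, 15, 17, 19, 23, 25, 28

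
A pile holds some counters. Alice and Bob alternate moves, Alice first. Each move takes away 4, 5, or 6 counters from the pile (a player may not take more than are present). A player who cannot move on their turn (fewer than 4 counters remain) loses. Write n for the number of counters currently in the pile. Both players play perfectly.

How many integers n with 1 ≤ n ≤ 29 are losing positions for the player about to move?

Build the W/L table. Terminal = L. A non-terminal position is W if it has a move to some L; otherwise it is L.
n=0: no move → L
n=1: no move → L
n=2: no move → L
n=3: no move → L
n=4: can move to 0, which is L ⇒ W
n=5: can move to 1, which is L ⇒ W
n=6: can move to 2, which is L ⇒ W
n=7: can move to 3, which is L ⇒ W
n=8: can move to 3, which is L ⇒ W
n=9: can move to 3, which is L ⇒ W
n=10: moves to 6(W), 5(W), 4(W); every one is W ⇒ L
n=11: moves to 7(W), 6(W), 5(W); every one is W ⇒ L
n=12: moves to 8(W), 7(W), 6(W); every one is W ⇒ L
n=13: moves to 9(W), 8(W), 7(W); every one is W ⇒ L
n=14: can move to 10, which is L ⇒ W
n=15: can move to 11, which is L ⇒ W
n=16: can move to 12, which is L ⇒ W
n=17: can move to 13, which is L ⇒ W
n=18: can move to 13, which is L ⇒ W
n=19: can move to 13, which is L ⇒ W
n=20: moves to 16(W), 15(W), 14(W); every one is W ⇒ L
n=21: moves to 17(W), 16(W), 15(W); every one is W ⇒ L
n=22: moves to 18(W), 17(W), 16(W); every one is W ⇒ L
n=23: moves to 19(W), 18(W), 17(W); every one is W ⇒ L
n=24: can move to 20, which is L ⇒ W
n=25: can move to 21, which is L ⇒ W
n=26: can move to 22, which is L ⇒ W
n=27: can move to 23, which is L ⇒ W
n=28: can move to 23, which is L ⇒ W
n=29: can move to 23, which is L ⇒ W
L entries with 1 ≤ n ≤ 29 (n=0 is outside the asked range and is not counted): n = 1, 2, 3, 10, 11, 12, 13, 20, 21, 22, 23; that makes 11.

11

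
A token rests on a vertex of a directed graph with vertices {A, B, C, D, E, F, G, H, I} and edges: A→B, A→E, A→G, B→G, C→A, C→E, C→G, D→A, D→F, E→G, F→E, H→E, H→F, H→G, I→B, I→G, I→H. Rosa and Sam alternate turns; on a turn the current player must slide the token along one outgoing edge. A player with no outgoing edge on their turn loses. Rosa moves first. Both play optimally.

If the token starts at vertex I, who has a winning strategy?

Label each position W (a win for the player to move) or L (a loss). A position with no legal move is L; any other position is W exactly when some move reaches an L, and L when every move reaches a W.
Every edge goes from a vertex to one that appears earlier in the order G, E, B, A, C, F, H, D, I, so processing vertices in that order labels each vertex after all of its successors.
G: no outgoing edge → L
E: can move to G, which is L ⇒ W
B: can move to G, which is L ⇒ W
A: can move to G, which is L ⇒ W
C: can move to G, which is L ⇒ W
F: the only move is to E(W), a W ⇒ L
H: can move to F, which is L ⇒ W
D: can move to F, which is L ⇒ W
I: can move to G, which is L ⇒ W
From I Rosa can move to G, reaching an L position.

Rosa wins.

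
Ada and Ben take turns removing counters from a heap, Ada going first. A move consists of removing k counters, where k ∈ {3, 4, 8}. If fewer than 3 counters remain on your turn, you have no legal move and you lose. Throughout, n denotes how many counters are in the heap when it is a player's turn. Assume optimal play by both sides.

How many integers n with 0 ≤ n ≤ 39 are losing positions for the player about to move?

Positions with no move are L. A position that does have a move is losing for the player to move precisely when every available move leads to a winning position for the opponent. Fill in the labels:
n=0: no move → L
n=1: no move → L
n=2: no move → L
n=3: can move to 0, which is L ⇒ W
n=4: can move to 1, which is L ⇒ W
n=5: can move to 2, which is L ⇒ W
n=6: can move to 2, which is L ⇒ W
n=7: moves to 4(W), 3(W); every one is W ⇒ L
n=8: can move to 0, which is L ⇒ W
n=9: can move to 1, which is L ⇒ W
n=10: can move to 7, which is L ⇒ W
n=11: can move to 7, which is L ⇒ W
n=12: moves to 9(W), 8(W), 4(W); every one is W ⇒ L
n=13: moves to 10(W), 9(W), 5(W); every one is W ⇒ L
n=14: moves to 11(W), 10(W), 6(W); every one is W ⇒ L
n=15: can move to 12, which is L ⇒ W
n=16: can move to 13, which is L ⇒ W
n=17: can move to 14, which is L ⇒ W
n=18: can move to 14, which is L ⇒ W
n=19: moves to 16(W), 15(W), 11(W); every one is W ⇒ L
n=20: can move to 12, which is L ⇒ W
n=21: can move to 13, which is L ⇒ W
n=22: can move to 19, which is L ⇒ W
n=23: can move to 19, which is L ⇒ W
n=24: moves to 21(W), 20(W), 16(W); every one is W ⇒ L
n=25: moves to 22(W), 21(W), 17(W); every one is W ⇒ L
n=26: moves to 23(W), 22(W), 18(W); every one is W ⇒ L
n=27: can move to 24, which is L ⇒ W
n=28: can move to 25, which is L ⇒ W
n=29: can move to 26, which is L ⇒ W
n=30: can move to 26, which is L ⇒ W
n=31: moves to 28(W), 27(W), 23(W); every one is W ⇒ L
n=32: can move to 24, which is L ⇒ W
n=33: can move to 25, which is L ⇒ W
n=34: can move to 31, which is L ⇒ W
n=35: can move to 31, which is L ⇒ W
n=36: moves to 33(W), 32(W), 28(W); every one is W ⇒ L
n=37: moves to 34(W), 33(W), 29(W); every one is W ⇒ L
n=38: moves to 35(W), 34(W), 30(W); every one is W ⇒ L
n=39: can move to 36, which is L ⇒ W
L entries with 0 ≤ n ≤ 39: n = 0, 1, 2, 7, 12, 13, 14, 19, 24, 25, 26, 31, 36, 37, 38; that makes 15.

15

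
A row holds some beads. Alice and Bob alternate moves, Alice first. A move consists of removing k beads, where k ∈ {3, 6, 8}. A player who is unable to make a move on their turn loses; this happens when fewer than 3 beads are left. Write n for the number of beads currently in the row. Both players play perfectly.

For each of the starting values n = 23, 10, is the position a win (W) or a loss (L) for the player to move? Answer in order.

Work bottom-up. With no move the player to move loses. Otherwise the position is W if at least one move leads to an L position for the opponent, and L if every move leads to a W.
n=0: no move → L
n=1: no move → L
n=2: no move → L
n=3: reaches L-position 0 → W
n=4: reaches L-position 1 → W
n=5: reaches L-position 2 → W
n=6: reaches L-position 0 → W
n=7: reaches L-position 1 → W
n=8: reaches L-position 2 → W
n=9: reaches L-position 1 → W
n=10: reaches L-position 2 → W
n=11: only reaches 8(W), 5(W), 3(W), all W → L
n=12: only reaches 9(W), 6(W), 4(W), all W → L
n=13: only reaches 10(W), 7(W), 5(W), all W → L
n=14: reaches L-position 11 → W
n=15: reaches L-position 12 → W
n=16: reaches L-position 13 → W
n=17: reaches L-position 11 → W
n=18: reaches L-position 12 → W
n=19: reaches L-position 13 → W
n=20: reaches L-position 12 → W
n=21: reaches L-position 13 → W
n=22: only reaches 19(W), 16(W), 14(W), all W → L
n=23: only reaches 20(W), 17(W), 15(W), all W → L

23: L, 10: W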